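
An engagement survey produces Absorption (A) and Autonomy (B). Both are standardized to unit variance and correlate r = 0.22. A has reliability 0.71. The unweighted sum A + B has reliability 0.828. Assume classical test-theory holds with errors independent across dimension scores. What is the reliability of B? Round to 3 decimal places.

Var(A+B) = 2 + 2·0.22 = 2.440.
True-score variance = ρ_A + ρ_B + 2·0.22, so 0.828 = (0.71 + ρ_B + 0.44) / 2.440.
ρ_B = 0.828·2.440 − 0.71 − 0.44 = 0.870.

0.870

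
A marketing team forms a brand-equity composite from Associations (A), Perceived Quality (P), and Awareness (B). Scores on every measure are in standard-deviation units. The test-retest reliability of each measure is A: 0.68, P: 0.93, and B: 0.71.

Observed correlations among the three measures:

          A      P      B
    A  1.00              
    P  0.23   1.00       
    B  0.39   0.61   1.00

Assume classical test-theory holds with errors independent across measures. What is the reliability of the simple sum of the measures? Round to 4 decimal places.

Var(A+P+B) = 3 + 2·[0.23 + 0.39 + 0.61] = 3 + 2.46 = 5.46.
Because errors are independent across components, Cov(Tᵢ,Tⱼ) = Cov(Xᵢ,Xⱼ); the off-diagonal part of the true-score variance is the same as above.
True-score variance = [0.68 + 0.93 + 0.71] + 2.46 = 2.32 + 2.46 = 4.78.
Reliability = 4.78 / 5.46 = 0.8755.

0.8755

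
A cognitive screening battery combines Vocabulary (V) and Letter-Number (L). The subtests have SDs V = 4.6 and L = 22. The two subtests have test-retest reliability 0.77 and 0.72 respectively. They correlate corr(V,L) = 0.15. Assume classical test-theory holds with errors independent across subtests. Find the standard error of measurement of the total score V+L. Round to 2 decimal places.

Var(total) = 505.16 + 30.36 = 535.52.
True-score variance = 364.773 + 30.36 = 395.133, so reliability = 0.7378.
Error variance = 535.52 − 395.133 = 140.387; SEM = √140.387 = 11.85.

11.85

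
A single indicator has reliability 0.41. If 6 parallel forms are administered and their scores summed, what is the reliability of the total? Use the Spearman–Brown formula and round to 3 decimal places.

0.807

ρ_k = kρ / (1 + (k−1)ρ) = 6·0.41 / (1 + 5·0.41) = 2.460 / 3.050 = 0.807.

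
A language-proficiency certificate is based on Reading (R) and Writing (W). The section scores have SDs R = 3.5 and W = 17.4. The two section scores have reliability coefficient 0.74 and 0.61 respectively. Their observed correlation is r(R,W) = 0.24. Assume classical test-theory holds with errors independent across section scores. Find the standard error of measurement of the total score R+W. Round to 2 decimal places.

Var(total) = 315.01 + 29.232 = 344.242.
True-score variance = 193.749 + 29.232 = 222.981, so reliability = 0.6477.
Error variance = 344.242 − 222.981 = 121.261; SEM = √121.261 = 11.01.

11.01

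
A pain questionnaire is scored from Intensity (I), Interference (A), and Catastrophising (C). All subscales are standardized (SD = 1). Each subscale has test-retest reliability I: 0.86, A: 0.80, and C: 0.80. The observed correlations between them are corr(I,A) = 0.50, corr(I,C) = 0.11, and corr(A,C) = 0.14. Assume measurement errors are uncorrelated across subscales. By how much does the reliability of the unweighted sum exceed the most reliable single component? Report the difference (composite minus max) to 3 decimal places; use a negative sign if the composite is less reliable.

0.020

Var(sum) = 3 + 1.5 = 4.5; true-score variance = 2.46 + 1.5 = 3.96; composite reliability = 0.8800.
Max component reliability = 0.8600.
Difference = 0.8800 − 0.8600 = 0.020.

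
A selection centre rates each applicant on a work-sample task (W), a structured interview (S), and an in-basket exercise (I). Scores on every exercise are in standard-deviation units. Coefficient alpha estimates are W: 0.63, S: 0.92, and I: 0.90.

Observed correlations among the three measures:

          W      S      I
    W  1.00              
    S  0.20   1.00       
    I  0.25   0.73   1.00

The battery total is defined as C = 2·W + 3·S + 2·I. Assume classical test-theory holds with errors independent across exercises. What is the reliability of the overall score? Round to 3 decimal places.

Var(C) = 2² + 3² + 2² + 2·[6·0.20 + 4·0.25 + 6·0.73] = 17 + 13.16 = 30.16.
With uncorrelated errors the cross-covariances are all true-score covariance, so they carry over unchanged; only the diagonal terms shrink to ρᵢσᵢ².
True-score variance = [2²·0.63 + 3²·0.92 + 2²·0.90] + 13.16 = 14.4 + 13.16 = 27.56.
Reliability = 27.56 / 30.16 = 0.914.

0.914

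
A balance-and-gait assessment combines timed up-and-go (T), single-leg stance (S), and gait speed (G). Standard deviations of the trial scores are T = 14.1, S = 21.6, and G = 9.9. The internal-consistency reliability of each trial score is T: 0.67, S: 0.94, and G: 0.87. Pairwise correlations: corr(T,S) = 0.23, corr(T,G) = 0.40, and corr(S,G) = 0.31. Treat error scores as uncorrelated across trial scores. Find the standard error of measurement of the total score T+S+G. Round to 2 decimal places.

Var(total) = 763.38 + 384.35 = 1147.73.
True-score variance = 657.038 + 384.35 = 1041.39, so reliability = 0.9073.
Error variance = 1147.73 − 1041.39 = 106.342; SEM = √106.342 = 10.31.

10.31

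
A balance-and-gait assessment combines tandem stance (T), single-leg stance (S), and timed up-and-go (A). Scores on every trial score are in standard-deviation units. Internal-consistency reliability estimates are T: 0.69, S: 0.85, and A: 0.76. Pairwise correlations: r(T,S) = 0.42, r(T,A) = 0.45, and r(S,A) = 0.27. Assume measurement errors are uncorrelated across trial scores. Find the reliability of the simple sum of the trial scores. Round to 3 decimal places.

0.867

Var(T+S+A) = 3 + 2·[0.42 + 0.45 + 0.27] = 3 + 2.28 = 5.28.
With uncorrelated errors the cross-covariances are all true-score covariance, so they carry over unchanged; only the diagonal terms shrink to ρᵢσᵢ².
True-score variance = [0.69 + 0.85 + 0.76] + 2.28 = 2.3 + 2.28 = 4.58.
Reliability = 4.58 / 5.28 = 0.867.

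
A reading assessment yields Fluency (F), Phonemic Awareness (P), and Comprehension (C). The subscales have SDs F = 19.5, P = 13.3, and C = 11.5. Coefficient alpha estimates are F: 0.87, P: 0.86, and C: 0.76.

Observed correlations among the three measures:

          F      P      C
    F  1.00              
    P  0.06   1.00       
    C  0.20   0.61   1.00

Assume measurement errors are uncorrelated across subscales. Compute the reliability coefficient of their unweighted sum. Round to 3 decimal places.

0.894

Var(F+P+C) = 19.5² + 13.3² + 11.5² + 2·[19.5·13.3·0.06 + 19.5·11.5·0.20 + 13.3·11.5·0.61] = 689.39 + 307.421 = 996.811.
With uncorrelated errors the cross-covariances are all true-score covariance, so they carry over unchanged; only the diagonal terms shrink to ρᵢσᵢ².
True-score variance = [19.5²·0.87 + 13.3²·0.86 + 11.5²·0.76] + 307.421 = 583.453 + 307.421 = 890.874.
Reliability = 890.874 / 996.811 = 0.894.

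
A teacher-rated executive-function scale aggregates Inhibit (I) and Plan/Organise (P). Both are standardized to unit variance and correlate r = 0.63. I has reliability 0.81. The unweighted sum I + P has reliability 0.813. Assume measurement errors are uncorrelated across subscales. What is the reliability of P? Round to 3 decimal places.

Var(I+P) = 2 + 2·0.63 = 3.260.
True-score variance = ρ_I + ρ_P + 2·0.63, so 0.813 = (0.81 + ρ_P + 1.26) / 3.260.
ρ_P = 0.813·3.260 − 0.81 − 1.26 = 0.580.

0.580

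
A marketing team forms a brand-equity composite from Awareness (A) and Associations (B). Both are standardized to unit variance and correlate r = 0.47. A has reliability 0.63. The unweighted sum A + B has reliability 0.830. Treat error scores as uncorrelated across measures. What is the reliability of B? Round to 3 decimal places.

Var(A+B) = 2 + 2·0.47 = 2.940.
True-score variance = ρ_A + ρ_B + 2·0.47, so 0.830 = (0.63 + ρ_B + 0.94) / 2.940.
ρ_B = 0.830·2.940 − 0.63 − 0.94 = 0.870.

0.870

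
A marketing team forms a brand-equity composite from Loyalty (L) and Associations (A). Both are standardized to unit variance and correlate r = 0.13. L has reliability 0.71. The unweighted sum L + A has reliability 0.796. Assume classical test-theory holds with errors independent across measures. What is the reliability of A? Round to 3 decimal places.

Var(L+A) = 2 + 2·0.13 = 2.260.
True-score variance = ρ_L + ρ_A + 2·0.13, so 0.796 = (0.71 + ρ_A + 0.26) / 2.260.
ρ_A = 0.796·2.260 − 0.71 − 0.26 = 0.829.

0.829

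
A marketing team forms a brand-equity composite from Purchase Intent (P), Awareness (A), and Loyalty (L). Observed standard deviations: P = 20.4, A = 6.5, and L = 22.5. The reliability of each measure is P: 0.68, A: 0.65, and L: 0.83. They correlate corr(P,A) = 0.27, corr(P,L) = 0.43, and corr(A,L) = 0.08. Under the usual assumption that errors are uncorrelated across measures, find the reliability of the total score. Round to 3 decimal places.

Var(P+A+L) = 20.4² + 6.5² + 22.5² + 2·[20.4·6.5·0.27 + 20.4·22.5·0.43 + 6.5·22.5·0.08] = 964.66 + 489.744 = 1454.4.
With uncorrelated errors the cross-covariances are all true-score covariance, so they carry over unchanged; only the diagonal terms shrink to ρᵢσᵢ².
True-score variance = [20.4²·0.68 + 6.5²·0.65 + 22.5²·0.83] + 489.744 = 730.639 + 489.744 = 1220.38.
Reliability = 1220.38 / 1454.4 = 0.839.

0.839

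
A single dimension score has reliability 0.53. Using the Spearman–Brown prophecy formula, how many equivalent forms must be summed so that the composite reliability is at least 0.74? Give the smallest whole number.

k ≥ ρ*(1−ρ₁)/(ρ₁(1−ρ*)) = 0.74·0.47 / (0.53·0.26) = 2.524.
Smallest integer k = 3.

3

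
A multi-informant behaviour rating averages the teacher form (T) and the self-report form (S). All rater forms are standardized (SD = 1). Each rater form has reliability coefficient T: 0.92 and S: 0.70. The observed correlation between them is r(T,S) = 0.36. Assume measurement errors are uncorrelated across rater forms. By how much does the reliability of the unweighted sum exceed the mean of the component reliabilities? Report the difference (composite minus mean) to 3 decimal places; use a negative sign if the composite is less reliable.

0.050

Var(sum) = 2 + 0.72 = 2.72; true-score variance = 1.62 + 0.72 = 2.34; composite reliability = 0.8603.
Mean component reliability = 0.8100.
Difference = 0.8603 − 0.8100 = 0.050.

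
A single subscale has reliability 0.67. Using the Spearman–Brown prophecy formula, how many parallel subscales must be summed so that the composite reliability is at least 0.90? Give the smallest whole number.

k ≥ ρ*(1−ρ₁)/(ρ₁(1−ρ*)) = 0.90·0.33 / (0.67·0.10) = 4.433.
Smallest integer k = 5.

5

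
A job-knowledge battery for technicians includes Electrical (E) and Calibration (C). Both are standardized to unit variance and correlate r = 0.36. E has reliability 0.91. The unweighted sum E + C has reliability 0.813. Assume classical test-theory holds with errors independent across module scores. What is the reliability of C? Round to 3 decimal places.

Var(E+C) = 2 + 2·0.36 = 2.720.
True-score variance = ρ_E + ρ_C + 2·0.36, so 0.813 = (0.91 + ρ_C + 0.72) / 2.720.
ρ_C = 0.813·2.720 − 0.91 − 0.72 = 0.581.

0.581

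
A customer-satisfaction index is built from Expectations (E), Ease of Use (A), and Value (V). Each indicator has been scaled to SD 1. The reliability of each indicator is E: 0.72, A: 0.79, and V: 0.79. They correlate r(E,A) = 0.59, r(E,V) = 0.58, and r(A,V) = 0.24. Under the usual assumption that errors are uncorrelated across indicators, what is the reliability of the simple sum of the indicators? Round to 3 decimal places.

0.880

Var(E+A+V) = 3 + 2·[0.59 + 0.58 + 0.24] = 3 + 2.82 = 5.82.
Because errors are independent across components, Cov(Tᵢ,Tⱼ) = Cov(Xᵢ,Xⱼ); the off-diagonal part of the true-score variance is the same as above.
True-score variance = [0.72 + 0.79 + 0.79] + 2.82 = 2.3 + 2.82 = 5.12.
Reliability = 5.12 / 5.82 = 0.880.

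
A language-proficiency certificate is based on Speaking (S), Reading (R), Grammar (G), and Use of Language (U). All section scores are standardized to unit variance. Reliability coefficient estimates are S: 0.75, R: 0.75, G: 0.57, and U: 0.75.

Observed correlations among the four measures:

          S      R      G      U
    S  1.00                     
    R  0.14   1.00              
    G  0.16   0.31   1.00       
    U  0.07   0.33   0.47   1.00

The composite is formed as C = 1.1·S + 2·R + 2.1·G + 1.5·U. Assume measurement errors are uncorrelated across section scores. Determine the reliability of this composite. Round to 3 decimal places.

Var(C) = 1.1² + 2² + 2.1² + 1.5² + 2·[2.2·0.14 + 2.31·0.16 + 1.65·0.07 + 4.2·0.31 + 3·0.33 + 3.15·0.47] = 11.87 + 9.1312 = 21.0012.
Under uncorrelated errors the observed covariances equal the true-score covariances, so only the own-variance terms attenuate.
True-score variance = [1.1²·0.75 + 2²·0.75 + 2.1²·0.57 + 1.5²·0.75] + 9.1312 = 8.1087 + 9.1312 = 17.2399.
Reliability = 17.2399 / 21.0012 = 0.821.

0.821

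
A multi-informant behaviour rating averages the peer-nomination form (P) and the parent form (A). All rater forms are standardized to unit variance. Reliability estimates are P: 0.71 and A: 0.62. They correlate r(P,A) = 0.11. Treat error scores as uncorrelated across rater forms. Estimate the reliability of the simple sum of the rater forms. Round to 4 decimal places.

Var(P+A) = 2 + 2·[0.11] = 2 + 0.22 = 2.22.
Under uncorrelated errors the observed covariances equal the true-score covariances, so only the own-variance terms attenuate.
True-score variance = [0.71 + 0.62] + 0.22 = 1.33 + 0.22 = 1.55.
Reliability = 1.55 / 2.22 = 0.6982.

0.6982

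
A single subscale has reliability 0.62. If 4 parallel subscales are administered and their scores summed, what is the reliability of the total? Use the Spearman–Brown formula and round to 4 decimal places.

0.8671

ρ_k = kρ / (1 + (k−1)ρ) = 4·0.62 / (1 + 3·0.62) = 2.480 / 2.860 = 0.8671.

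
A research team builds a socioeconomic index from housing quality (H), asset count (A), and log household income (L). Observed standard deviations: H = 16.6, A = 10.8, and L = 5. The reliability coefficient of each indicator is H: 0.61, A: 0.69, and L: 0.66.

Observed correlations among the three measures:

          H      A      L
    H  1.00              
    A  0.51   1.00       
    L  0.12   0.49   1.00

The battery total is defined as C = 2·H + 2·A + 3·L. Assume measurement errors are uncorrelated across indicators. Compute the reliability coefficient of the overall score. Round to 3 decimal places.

Var(C) = 2²·16.6² + 2²·10.8² + 3²·5² + 2·[4·16.6·10.8·0.51 + 6·16.6·5·0.12 + 6·10.8·5·0.49] = 1793.8 + 1168.5 = 2962.3.
Under uncorrelated errors the observed covariances equal the true-score covariances, so only the own-variance terms attenuate.
True-score variance = [2²·16.6²·0.61 + 2²·10.8²·0.69 + 3²·5²·0.66] + 1168.5 = 1142.79 + 1168.5 = 2311.3.
Reliability = 2311.3 / 2962.3 = 0.780.

0.780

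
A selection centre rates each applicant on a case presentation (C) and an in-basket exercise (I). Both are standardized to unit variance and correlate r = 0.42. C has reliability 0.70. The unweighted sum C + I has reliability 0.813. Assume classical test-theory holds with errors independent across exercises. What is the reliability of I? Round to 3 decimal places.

0.769

Var(C+I) = 2 + 2·0.42 = 2.840.
True-score variance = ρ_C + ρ_I + 2·0.42, so 0.813 = (0.70 + ρ_I + 0.84) / 2.840.
ρ_I = 0.813·2.840 − 0.70 − 0.84 = 0.769.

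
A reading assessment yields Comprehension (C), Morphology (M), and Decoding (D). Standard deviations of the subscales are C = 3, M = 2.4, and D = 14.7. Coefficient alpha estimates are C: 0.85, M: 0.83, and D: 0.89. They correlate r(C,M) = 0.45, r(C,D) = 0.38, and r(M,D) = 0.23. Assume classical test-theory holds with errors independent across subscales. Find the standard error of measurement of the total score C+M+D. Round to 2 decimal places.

5.11

Var(total) = 230.85 + 56.2248 = 287.075.
True-score variance = 204.751 + 56.2248 = 260.976, so reliability = 0.9091.
Error variance = 287.075 − 260.976 = 26.0991; SEM = √26.0991 = 5.11.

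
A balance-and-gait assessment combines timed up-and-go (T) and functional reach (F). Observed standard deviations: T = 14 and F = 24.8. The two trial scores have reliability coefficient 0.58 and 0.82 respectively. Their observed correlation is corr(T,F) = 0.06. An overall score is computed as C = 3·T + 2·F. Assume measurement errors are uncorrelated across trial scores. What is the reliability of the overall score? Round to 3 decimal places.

0.735

Var(C) = 3²·14² + 2²·24.8² + 2·[6·14·24.8·0.06] = 4224.16 + 249.984 = 4474.14.
Because errors are independent across components, Cov(Tᵢ,Tⱼ) = Cov(Xᵢ,Xⱼ); the off-diagonal part of the true-score variance is the same as above.
True-score variance = [3²·14²·0.58 + 2²·24.8²·0.82] + 249.984 = 3040.45 + 249.984 = 3290.44.
Reliability = 3290.44 / 4474.14 = 0.735.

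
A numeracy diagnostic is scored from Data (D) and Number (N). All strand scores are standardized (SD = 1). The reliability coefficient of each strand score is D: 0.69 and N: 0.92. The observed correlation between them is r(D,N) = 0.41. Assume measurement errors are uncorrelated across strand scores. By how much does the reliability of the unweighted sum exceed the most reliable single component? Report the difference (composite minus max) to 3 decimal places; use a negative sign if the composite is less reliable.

Var(sum) = 2 + 0.82 = 2.82; true-score variance = 1.61 + 0.82 = 2.43; composite reliability = 0.8617.
Max component reliability = 0.9200.
Difference = 0.8617 − 0.9200 = -0.058.

-0.058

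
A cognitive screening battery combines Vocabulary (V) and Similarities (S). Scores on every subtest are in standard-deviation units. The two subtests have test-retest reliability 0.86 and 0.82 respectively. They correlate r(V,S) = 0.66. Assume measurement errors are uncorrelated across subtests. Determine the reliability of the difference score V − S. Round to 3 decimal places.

Var(V−S) = 1 + 1 − 2·0.66 = 2 − 1.32 = 0.68.
With uncorrelated errors the cross-covariances are all true-score covariance, so they carry over unchanged; only the diagonal terms shrink to ρᵢσᵢ².
True-score variance = [0.86 + 0.82] − 1.32 = 1.68 − 1.32 = 0.36.
Reliability = 0.36 / 0.68 = 0.529.

0.529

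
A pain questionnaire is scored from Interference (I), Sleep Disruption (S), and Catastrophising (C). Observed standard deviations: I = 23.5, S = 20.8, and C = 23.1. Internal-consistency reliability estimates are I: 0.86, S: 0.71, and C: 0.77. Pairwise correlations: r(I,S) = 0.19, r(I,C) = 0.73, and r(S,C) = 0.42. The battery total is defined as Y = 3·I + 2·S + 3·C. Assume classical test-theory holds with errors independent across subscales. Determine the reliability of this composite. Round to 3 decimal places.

0.896

Var(Y) = 3²·23.5² + 2²·20.8² + 3²·23.1² + 2·[6·23.5·20.8·0.19 + 9·23.5·23.1·0.73 + 6·20.8·23.1·0.42] = 11503.3 + 10669.1 = 22172.4.
Because errors are independent across components, Cov(Tᵢ,Tⱼ) = Cov(Xᵢ,Xⱼ); the off-diagonal part of the true-score variance is the same as above.
True-score variance = [3²·23.5²·0.86 + 2²·20.8²·0.71 + 3²·23.1²·0.77] + 10669.1 = 9201.03 + 10669.1 = 19870.2.
Reliability = 19870.2 / 22172.4 = 0.896.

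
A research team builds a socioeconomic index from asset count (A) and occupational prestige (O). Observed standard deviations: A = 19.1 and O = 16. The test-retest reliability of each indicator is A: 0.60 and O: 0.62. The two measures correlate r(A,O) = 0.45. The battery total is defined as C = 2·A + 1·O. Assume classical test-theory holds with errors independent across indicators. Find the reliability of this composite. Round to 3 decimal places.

Var(C) = 2²·19.1² + 16² + 2·[2·19.1·16·0.45] = 1715.24 + 550.08 = 2265.32.
Because errors are independent across components, Cov(Tᵢ,Tⱼ) = Cov(Xᵢ,Xⱼ); the off-diagonal part of the true-score variance is the same as above.
True-score variance = [2²·19.1²·0.60 + 16²·0.62] + 550.08 = 1034.26 + 550.08 = 1584.34.
Reliability = 1584.34 / 2265.32 = 0.699.

0.699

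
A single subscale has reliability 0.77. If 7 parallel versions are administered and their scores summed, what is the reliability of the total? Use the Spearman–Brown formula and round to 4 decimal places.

ρ_k = kρ / (1 + (k−1)ρ) = 7·0.77 / (1 + 6·0.77) = 5.390 / 5.620 = 0.9591.

0.9591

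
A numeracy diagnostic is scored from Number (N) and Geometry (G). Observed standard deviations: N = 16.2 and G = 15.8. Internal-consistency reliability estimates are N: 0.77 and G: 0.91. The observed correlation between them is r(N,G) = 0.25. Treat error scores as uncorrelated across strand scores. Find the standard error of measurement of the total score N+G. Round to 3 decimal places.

Var(total) = 512.08 + 127.98 = 640.06.
True-score variance = 429.251 + 127.98 = 557.231, so reliability = 0.8706.
Error variance = 640.06 − 557.231 = 82.8288; SEM = √82.8288 = 9.101.

9.101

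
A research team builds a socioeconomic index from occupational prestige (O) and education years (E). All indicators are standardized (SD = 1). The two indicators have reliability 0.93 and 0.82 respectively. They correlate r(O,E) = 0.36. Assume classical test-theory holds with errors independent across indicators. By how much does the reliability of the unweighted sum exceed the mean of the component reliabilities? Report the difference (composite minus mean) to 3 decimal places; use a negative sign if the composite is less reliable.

Var(sum) = 2 + 0.72 = 2.72; true-score variance = 1.75 + 0.72 = 2.47; composite reliability = 0.9081.
Mean component reliability = 0.8750.
Difference = 0.9081 − 0.8750 = 0.033.

0.033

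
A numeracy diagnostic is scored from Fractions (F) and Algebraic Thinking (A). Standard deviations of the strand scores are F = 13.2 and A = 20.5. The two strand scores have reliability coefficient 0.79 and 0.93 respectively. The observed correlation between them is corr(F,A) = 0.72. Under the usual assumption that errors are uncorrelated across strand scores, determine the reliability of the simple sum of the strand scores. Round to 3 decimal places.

0.933

Var(F+A) = 13.2² + 20.5² + 2·[13.2·20.5·0.72] = 594.49 + 389.664 = 984.154.
Because errors are independent across components, Cov(Tᵢ,Tⱼ) = Cov(Xᵢ,Xⱼ); the off-diagonal part of the true-score variance is the same as above.
True-score variance = [13.2²·0.79 + 20.5²·0.93] + 389.664 = 528.482 + 389.664 = 918.146.
Reliability = 918.146 / 984.154 = 0.933.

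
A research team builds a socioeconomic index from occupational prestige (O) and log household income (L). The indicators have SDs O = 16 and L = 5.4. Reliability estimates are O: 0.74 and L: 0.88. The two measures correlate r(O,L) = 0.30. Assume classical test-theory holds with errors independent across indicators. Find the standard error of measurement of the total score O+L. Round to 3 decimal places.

8.370

Var(total) = 285.16 + 51.84 = 337.
True-score variance = 215.101 + 51.84 = 266.941, so reliability = 0.7921.
Error variance = 337 − 266.941 = 70.0592; SEM = √70.0592 = 8.370.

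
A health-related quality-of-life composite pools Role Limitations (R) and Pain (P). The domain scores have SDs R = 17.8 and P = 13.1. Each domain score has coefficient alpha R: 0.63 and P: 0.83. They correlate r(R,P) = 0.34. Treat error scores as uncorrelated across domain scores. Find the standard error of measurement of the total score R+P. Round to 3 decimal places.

Var(total) = 488.45 + 158.562 = 647.012.
True-score variance = 342.046 + 158.562 = 500.608, so reliability = 0.7737.
Error variance = 647.012 − 500.608 = 146.405; SEM = √146.405 = 12.100.

12.100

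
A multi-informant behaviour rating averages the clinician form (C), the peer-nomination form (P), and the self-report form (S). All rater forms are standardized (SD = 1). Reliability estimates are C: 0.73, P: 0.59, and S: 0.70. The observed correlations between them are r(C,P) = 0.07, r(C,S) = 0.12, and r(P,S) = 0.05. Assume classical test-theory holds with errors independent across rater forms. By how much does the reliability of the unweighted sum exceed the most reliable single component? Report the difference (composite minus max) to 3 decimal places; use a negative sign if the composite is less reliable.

Var(sum) = 3 + 0.48 = 3.48; true-score variance = 2.02 + 0.48 = 2.5; composite reliability = 0.7184.
Max component reliability = 0.7300.
Difference = 0.7184 − 0.7300 = -0.012.

-0.012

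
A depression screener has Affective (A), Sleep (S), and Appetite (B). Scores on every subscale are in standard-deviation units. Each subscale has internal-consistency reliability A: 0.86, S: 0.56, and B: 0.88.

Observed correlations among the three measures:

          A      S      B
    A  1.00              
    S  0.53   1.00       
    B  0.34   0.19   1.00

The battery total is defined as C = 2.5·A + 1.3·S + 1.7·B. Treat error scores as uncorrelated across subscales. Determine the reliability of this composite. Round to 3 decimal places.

Var(C) = 2.5² + 1.3² + 1.7² + 2·[3.25·0.53 + 4.25·0.34 + 2.21·0.19] = 10.83 + 7.1748 = 18.0048.
Under uncorrelated errors the observed covariances equal the true-score covariances, so only the own-variance terms attenuate.
True-score variance = [2.5²·0.86 + 1.3²·0.56 + 1.7²·0.88] + 7.1748 = 8.8646 + 7.1748 = 16.0394.
Reliability = 16.0394 / 18.0048 = 0.891.

0.891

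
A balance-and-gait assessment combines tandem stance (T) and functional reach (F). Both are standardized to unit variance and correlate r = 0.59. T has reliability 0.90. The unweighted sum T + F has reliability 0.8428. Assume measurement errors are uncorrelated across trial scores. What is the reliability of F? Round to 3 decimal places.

0.600

Var(T+F) = 2 + 2·0.59 = 3.180.
True-score variance = ρ_T + ρ_F + 2·0.59, so 0.8428 = (0.90 + ρ_F + 1.18) / 3.180.
ρ_F = 0.8428·3.180 − 0.90 − 1.18 = 0.600.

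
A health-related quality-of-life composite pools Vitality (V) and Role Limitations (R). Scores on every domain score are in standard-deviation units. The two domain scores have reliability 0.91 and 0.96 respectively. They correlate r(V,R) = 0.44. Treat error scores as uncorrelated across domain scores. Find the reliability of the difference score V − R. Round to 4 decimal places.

Var(V−R) = 1 + 1 − 2·0.44 = 2 − 0.88 = 1.12.
Because errors are independent across components, Cov(Tᵢ,Tⱼ) = Cov(Xᵢ,Xⱼ); the off-diagonal part of the true-score variance is the same as above.
True-score variance = [0.91 + 0.96] − 0.88 = 1.87 − 0.88 = 0.99.
Reliability = 0.99 / 1.12 = 0.8839.

0.8839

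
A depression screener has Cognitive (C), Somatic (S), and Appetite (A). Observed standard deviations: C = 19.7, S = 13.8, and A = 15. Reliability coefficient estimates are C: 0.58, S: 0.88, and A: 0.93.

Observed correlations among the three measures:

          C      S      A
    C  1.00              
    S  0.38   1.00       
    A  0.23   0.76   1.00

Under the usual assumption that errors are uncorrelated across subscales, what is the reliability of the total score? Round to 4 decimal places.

0.8620

Var(C+S+A) = 19.7² + 13.8² + 15² + 2·[19.7·13.8·0.38 + 19.7·15·0.23 + 13.8·15·0.76] = 803.53 + 657.184 = 1460.71.
With uncorrelated errors the cross-covariances are all true-score covariance, so they carry over unchanged; only the diagonal terms shrink to ρᵢσᵢ².
True-score variance = [19.7²·0.58 + 13.8²·0.88 + 15²·0.93] + 657.184 = 601.929 + 657.184 = 1259.11.
Reliability = 1259.11 / 1460.71 = 0.8620.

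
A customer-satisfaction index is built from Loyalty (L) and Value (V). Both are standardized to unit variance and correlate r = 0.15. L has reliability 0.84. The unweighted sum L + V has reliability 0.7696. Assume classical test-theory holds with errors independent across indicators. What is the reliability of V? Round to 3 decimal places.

0.630

Var(L+V) = 2 + 2·0.15 = 2.300.
True-score variance = ρ_L + ρ_V + 2·0.15, so 0.7696 = (0.84 + ρ_V + 0.30) / 2.300.
ρ_V = 0.7696·2.300 − 0.84 − 0.30 = 0.630.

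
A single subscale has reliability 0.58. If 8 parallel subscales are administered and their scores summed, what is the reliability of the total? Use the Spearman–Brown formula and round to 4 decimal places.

ρ_k = kρ / (1 + (k−1)ρ) = 8·0.58 / (1 + 7·0.58) = 4.640 / 5.060 = 0.9170.

0.9170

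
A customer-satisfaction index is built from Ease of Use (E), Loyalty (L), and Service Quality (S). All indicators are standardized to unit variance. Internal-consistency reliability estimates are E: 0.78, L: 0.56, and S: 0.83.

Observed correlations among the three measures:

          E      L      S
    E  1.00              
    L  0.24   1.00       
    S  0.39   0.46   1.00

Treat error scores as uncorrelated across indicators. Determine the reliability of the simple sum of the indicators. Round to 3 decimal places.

Var(E+L+S) = 3 + 2·[0.24 + 0.39 + 0.46] = 3 + 2.18 = 5.18.
Under uncorrelated errors the observed covariances equal the true-score covariances, so only the own-variance terms attenuate.
True-score variance = [0.78 + 0.56 + 0.83] + 2.18 = 2.17 + 2.18 = 4.35.
Reliability = 4.35 / 5.18 = 0.840.

0.840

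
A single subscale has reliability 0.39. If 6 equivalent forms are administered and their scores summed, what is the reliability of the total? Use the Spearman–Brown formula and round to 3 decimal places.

ρ_k = kρ / (1 + (k−1)ρ) = 6·0.39 / (1 + 5·0.39) = 2.340 / 2.950 = 0.793.

0.793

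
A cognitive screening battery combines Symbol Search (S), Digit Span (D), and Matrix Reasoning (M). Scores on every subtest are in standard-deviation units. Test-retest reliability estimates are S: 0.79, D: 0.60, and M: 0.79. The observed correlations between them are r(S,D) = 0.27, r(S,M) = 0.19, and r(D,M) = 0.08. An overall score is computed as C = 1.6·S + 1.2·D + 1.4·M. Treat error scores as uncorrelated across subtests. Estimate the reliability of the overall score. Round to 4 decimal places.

Var(C) = 1.6² + 1.2² + 1.4² + 2·[1.92·0.27 + 2.24·0.19 + 1.68·0.08] = 5.96 + 2.1568 = 8.1168.
Under uncorrelated errors the observed covariances equal the true-score covariances, so only the own-variance terms attenuate.
True-score variance = [1.6²·0.79 + 1.2²·0.60 + 1.4²·0.79] + 2.1568 = 4.4348 + 2.1568 = 6.5916.
Reliability = 6.5916 / 8.1168 = 0.8121.

0.8121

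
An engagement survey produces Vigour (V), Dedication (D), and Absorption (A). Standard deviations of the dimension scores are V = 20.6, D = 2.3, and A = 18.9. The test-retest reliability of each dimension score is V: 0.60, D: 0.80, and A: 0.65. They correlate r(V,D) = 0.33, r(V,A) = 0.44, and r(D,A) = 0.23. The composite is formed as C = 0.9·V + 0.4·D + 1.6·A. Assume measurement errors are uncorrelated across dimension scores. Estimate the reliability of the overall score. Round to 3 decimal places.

0.742

Var(C) = 0.9²·20.6² + 0.4²·2.3² + 1.6²·18.9² + 2·[0.36·20.6·2.3·0.33 + 1.44·20.6·18.9·0.44 + 0.64·2.3·18.9·0.23] = 1259.04 + 517.427 = 1776.46.
With uncorrelated errors the cross-covariances are all true-score covariance, so they carry over unchanged; only the diagonal terms shrink to ρᵢσᵢ².
True-score variance = [0.9²·20.6²·0.60 + 0.4²·2.3²·0.80 + 1.6²·18.9²·0.65] + 517.427 = 801.314 + 517.427 = 1318.74.
Reliability = 1318.74 / 1776.46 = 0.742.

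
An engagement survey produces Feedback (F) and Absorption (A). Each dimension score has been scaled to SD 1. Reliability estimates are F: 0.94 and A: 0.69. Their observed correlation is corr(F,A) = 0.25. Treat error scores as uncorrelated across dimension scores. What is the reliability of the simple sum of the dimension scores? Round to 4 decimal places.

0.8520

Var(F+A) = 2 + 2·[0.25] = 2 + 0.5 = 2.5.
With uncorrelated errors the cross-covariances are all true-score covariance, so they carry over unchanged; only the diagonal terms shrink to ρᵢσᵢ².
True-score variance = [0.94 + 0.69] + 0.5 = 1.63 + 0.5 = 2.13.
Reliability = 2.13 / 2.5 = 0.8520.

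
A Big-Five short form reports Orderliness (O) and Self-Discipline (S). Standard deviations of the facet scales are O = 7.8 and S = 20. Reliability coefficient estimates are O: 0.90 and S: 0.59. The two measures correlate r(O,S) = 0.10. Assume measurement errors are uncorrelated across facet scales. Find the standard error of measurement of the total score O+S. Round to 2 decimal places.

13.04

Var(total) = 460.84 + 31.2 = 492.04.
True-score variance = 290.756 + 31.2 = 321.956, so reliability = 0.6543.
Error variance = 492.04 − 321.956 = 170.084; SEM = √170.084 = 13.04.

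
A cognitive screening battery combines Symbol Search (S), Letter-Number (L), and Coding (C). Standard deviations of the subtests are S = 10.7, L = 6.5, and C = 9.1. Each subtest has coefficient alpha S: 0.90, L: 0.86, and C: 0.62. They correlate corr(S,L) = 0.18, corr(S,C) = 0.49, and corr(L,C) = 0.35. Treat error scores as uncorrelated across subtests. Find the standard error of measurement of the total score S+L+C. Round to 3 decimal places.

Var(total) = 239.55 + 161.866 = 401.416.
True-score variance = 190.718 + 161.866 = 352.584, so reliability = 0.8784.
Error variance = 401.416 − 352.584 = 48.8318; SEM = √48.8318 = 6.988.

6.988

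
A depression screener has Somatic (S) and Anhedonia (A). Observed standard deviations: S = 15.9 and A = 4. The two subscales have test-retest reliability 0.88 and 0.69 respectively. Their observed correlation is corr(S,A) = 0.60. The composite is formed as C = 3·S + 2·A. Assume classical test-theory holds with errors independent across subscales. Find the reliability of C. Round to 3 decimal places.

0.895

Var(C) = 3²·15.9² + 2²·4² + 2·[6·15.9·4·0.60] = 2339.29 + 457.92 = 2797.21.
Because errors are independent across components, Cov(Tᵢ,Tⱼ) = Cov(Xᵢ,Xⱼ); the off-diagonal part of the true-score variance is the same as above.
True-score variance = [3²·15.9²·0.88 + 2²·4²·0.69] + 457.92 = 2046.42 + 457.92 = 2504.34.
Reliability = 2504.34 / 2797.21 = 0.895.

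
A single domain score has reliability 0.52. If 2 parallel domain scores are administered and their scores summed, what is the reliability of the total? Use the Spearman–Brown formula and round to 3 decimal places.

0.684

ρ_k = kρ / (1 + (k−1)ρ) = 2·0.52 / (1 + 1·0.52) = 1.040 / 1.520 = 0.684.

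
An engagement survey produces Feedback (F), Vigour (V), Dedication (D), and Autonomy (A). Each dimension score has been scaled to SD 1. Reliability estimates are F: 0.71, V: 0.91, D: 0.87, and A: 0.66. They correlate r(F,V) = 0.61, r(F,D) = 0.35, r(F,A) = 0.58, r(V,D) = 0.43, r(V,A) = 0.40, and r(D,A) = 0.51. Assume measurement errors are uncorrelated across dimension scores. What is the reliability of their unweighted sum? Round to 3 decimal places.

Var(F+V+D+A) = 4 + 2·[0.61 + 0.35 + 0.58 + 0.43 + 0.40 + 0.51] = 4 + 5.76 = 9.76.
Under uncorrelated errors the observed covariances equal the true-score covariances, so only the own-variance terms attenuate.
True-score variance = [0.71 + 0.91 + 0.87 + 0.66] + 5.76 = 3.15 + 5.76 = 8.91.
Reliability = 8.91 / 9.76 = 0.913.

0.913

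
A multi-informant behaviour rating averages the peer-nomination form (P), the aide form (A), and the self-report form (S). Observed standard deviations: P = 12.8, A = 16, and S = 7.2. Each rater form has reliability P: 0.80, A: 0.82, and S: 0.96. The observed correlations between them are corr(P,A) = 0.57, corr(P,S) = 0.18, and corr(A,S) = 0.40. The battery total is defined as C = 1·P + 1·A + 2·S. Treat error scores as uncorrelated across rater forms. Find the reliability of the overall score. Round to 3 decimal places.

0.922

Var(C) = 12.8² + 16² + 2²·7.2² + 2·[12.8·16·0.57 + 2·12.8·7.2·0.18 + 2·16·7.2·0.40] = 627.2 + 484.147 = 1111.35.
Under uncorrelated errors the observed covariances equal the true-score covariances, so only the own-variance terms attenuate.
True-score variance = [12.8²·0.80 + 16²·0.82 + 2²·7.2²·0.96] + 484.147 = 540.058 + 484.147 = 1024.2.
Reliability = 1024.2 / 1111.35 = 0.922.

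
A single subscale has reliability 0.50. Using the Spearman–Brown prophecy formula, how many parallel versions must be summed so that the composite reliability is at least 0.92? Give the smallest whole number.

k ≥ ρ*(1−ρ₁)/(ρ₁(1−ρ*)) = 0.92·0.50 / (0.50·0.08) = 11.500.
Smallest integer k = 12.

12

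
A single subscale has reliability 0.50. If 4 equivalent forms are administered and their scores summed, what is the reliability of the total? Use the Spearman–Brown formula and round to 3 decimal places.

ρ_k = kρ / (1 + (k−1)ρ) = 4·0.50 / (1 + 3·0.50) = 2.000 / 2.500 = 0.800.

0.800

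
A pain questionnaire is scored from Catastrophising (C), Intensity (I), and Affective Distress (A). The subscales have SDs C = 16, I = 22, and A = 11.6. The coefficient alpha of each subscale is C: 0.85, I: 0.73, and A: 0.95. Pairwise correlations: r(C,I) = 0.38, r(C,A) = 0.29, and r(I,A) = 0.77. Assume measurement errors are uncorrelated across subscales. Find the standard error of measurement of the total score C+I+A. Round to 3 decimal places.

13.259

Var(total) = 874.56 + 768.176 = 1642.74.
True-score variance = 698.752 + 768.176 = 1466.93, so reliability = 0.8930.
Error variance = 1642.74 − 1466.93 = 175.808; SEM = √175.808 = 13.259.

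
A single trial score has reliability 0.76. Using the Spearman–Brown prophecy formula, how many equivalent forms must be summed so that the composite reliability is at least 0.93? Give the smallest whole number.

5

k ≥ ρ*(1−ρ₁)/(ρ₁(1−ρ*)) = 0.93·0.24 / (0.76·0.07) = 4.195.
Smallest integer k = 5.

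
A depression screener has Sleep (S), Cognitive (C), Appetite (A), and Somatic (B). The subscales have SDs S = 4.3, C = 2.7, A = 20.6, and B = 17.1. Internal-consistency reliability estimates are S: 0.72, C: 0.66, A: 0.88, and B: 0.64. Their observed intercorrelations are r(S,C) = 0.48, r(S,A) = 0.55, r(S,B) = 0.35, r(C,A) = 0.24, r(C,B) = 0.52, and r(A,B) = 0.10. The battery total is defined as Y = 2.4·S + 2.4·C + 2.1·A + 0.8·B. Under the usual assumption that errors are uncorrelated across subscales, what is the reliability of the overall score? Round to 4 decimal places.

Var(Y) = 2.4²·4.3² + 2.4²·2.7² + 2.1²·20.6² + 0.8²·17.1² + 2·[5.76·4.3·2.7·0.48 + 5.04·4.3·20.6·0.55 + 1.92·4.3·17.1·0.35 + 5.04·2.7·20.6·0.24 + 1.92·2.7·17.1·0.52 + 1.68·20.6·17.1·0.10] = 2207.06 + 999.218 = 3206.28.
With uncorrelated errors the cross-covariances are all true-score covariance, so they carry over unchanged; only the diagonal terms shrink to ρᵢσᵢ².
True-score variance = [2.4²·4.3²·0.72 + 2.4²·2.7²·0.66 + 2.1²·20.6²·0.88 + 0.8²·17.1²·0.64] + 999.218 = 1871.02 + 999.218 = 2870.24.
Reliability = 2870.24 / 3206.28 = 0.8952.

0.8952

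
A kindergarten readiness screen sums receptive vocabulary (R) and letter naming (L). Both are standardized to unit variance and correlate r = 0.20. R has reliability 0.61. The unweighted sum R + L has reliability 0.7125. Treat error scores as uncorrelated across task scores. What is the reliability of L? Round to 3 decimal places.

Var(R+L) = 2 + 2·0.20 = 2.400.
True-score variance = ρ_R + ρ_L + 2·0.20, so 0.7125 = (0.61 + ρ_L + 0.40) / 2.400.
ρ_L = 0.7125·2.400 − 0.61 − 0.40 = 0.700.

0.700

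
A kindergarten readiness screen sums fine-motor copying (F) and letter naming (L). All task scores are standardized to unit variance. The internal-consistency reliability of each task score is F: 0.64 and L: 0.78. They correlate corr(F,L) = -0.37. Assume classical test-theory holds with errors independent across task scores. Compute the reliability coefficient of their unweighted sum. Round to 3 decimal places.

0.540

Var(F+L) = 2 + 2·[(-0.37)] = 2 − 0.74 = 1.26.
With uncorrelated errors the cross-covariances are all true-score covariance, so they carry over unchanged; only the diagonal terms shrink to ρᵢσᵢ².
True-score variance = [0.64 + 0.78] − 0.74 = 1.42 − 0.74 = 0.68.
Reliability = 0.68 / 1.26 = 0.540.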